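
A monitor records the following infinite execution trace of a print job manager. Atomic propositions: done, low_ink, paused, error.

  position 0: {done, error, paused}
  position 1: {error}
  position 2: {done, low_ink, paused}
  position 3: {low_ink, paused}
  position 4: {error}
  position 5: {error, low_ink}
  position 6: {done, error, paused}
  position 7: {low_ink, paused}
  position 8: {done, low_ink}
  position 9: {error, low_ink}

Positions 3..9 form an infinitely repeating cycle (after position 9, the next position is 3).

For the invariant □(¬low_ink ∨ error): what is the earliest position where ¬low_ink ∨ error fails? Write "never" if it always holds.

2

Check ¬low_ink ∨ error at each position in order: 0 ✓, 1 ✓.
At position 2 the labels are {done, low_ink, paused}, so ¬low_ink ∨ error is false there. This is the first violation.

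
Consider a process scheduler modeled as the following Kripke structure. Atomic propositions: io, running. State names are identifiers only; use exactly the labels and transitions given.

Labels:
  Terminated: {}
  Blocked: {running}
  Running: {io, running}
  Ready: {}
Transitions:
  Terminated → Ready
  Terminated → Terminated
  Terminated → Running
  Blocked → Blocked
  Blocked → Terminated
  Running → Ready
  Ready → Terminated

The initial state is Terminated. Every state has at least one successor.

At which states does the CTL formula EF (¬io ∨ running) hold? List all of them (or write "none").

States satisfying ¬io ∨ running: {Terminated, Blocked, Running, Ready}.
States satisfying EF (¬io ∨ running): {Terminated, Blocked, Running, Ready}.

{Terminated, Blocked, Running, Ready}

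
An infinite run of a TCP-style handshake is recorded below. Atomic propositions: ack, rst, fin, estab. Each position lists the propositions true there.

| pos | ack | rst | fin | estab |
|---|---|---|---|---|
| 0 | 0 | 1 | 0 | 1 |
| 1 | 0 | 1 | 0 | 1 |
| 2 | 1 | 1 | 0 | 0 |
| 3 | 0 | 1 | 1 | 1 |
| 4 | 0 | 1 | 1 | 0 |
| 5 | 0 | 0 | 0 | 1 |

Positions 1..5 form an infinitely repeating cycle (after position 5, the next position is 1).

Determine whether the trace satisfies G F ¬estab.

Satisfied

F ¬estab holds at every position 0..5, and those are all positions ever visited, so G F ¬estab holds.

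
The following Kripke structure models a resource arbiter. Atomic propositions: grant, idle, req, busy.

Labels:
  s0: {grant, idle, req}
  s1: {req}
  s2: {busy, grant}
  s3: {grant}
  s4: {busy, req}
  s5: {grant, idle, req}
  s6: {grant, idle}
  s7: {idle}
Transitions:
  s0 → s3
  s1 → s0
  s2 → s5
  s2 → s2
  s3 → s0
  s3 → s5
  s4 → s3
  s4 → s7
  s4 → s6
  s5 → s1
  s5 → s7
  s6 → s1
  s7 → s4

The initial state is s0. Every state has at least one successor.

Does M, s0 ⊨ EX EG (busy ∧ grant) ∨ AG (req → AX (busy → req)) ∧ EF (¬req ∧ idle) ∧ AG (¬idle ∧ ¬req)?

States satisfying EG (busy ∧ grant): {s2}.
States satisfying EX EG (busy ∧ grant): {s2}.
States satisfying req → AX (busy → req): {s0, s1, s2, s3, s4, s5, s6, s7}.
States satisfying AG (req → AX (busy → req)): {s0, s1, s2, s3, s4, s5, s6, s7}.
States satisfying ¬req ∧ idle: {s6, s7}.
States satisfying EF (¬req ∧ idle): {s0, s1, s2, s3, s4, s5, s6, s7}.
States satisfying AG (req → AX (busy → req)) ∧ EF (¬req ∧ idle): {s0, s1, s2, s3, s4, s5, s6, s7}.
States satisfying ¬idle ∧ ¬req: {s2, s3}.
States satisfying AG (¬idle ∧ ¬req): ∅.
States satisfying EX EG (busy ∧ grant) ∨ AG (req → AX (busy → req)) ∧ EF (¬req ∧ idle) ∧ AG (¬idle ∧ ¬req): {s2}.
s0 ∉ Sat(EX EG (busy ∧ grant) ∨ AG (req → AX (busy → req)) ∧ EF (¬req ∧ idle) ∧ AG (¬idle ∧ ¬req)).

No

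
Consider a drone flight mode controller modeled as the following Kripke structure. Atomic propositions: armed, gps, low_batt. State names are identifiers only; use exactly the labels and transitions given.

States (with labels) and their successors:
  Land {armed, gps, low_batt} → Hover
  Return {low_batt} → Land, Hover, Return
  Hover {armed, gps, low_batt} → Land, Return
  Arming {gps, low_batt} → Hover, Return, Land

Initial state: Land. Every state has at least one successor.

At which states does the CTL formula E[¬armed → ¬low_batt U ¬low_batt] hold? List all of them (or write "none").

States satisfying ¬armed → ¬low_batt: {Land, Hover}.
States satisfying ¬low_batt: ∅.
States satisfying E[¬armed → ¬low_batt U ¬low_batt]: ∅.

none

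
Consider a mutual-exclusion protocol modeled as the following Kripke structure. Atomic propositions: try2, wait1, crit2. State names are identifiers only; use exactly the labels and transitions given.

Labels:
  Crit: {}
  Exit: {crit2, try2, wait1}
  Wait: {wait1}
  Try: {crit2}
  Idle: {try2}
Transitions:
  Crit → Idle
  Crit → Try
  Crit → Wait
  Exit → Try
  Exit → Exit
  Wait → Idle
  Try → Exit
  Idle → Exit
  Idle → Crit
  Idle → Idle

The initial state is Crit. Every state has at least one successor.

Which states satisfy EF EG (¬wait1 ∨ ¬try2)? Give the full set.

{Crit, Wait, Idle}

States satisfying EG (¬wait1 ∨ ¬try2): {Crit, Wait, Idle}.
States satisfying EF EG (¬wait1 ∨ ¬try2): {Crit, Wait, Idle}.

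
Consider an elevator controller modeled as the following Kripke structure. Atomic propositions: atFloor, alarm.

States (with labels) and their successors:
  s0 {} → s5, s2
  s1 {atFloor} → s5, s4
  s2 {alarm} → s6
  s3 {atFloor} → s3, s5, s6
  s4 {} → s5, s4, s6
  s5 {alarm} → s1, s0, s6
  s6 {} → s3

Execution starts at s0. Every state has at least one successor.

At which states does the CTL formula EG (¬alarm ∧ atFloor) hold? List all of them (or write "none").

States satisfying ¬alarm ∧ atFloor: {s1, s3}.
States satisfying EG (¬alarm ∧ atFloor): {s3}.

{s3}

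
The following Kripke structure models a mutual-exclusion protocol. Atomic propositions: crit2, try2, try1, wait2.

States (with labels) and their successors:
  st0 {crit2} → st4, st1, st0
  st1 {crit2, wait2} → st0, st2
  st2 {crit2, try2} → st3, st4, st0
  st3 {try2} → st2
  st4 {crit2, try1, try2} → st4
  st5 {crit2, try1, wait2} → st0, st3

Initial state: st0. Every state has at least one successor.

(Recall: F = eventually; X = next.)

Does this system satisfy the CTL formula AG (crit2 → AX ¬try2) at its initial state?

No

States satisfying crit2 → AX ¬try2: {st3}.
States satisfying AG (crit2 → AX ¬try2): ∅.
st0 is reachable from st0 and violates crit2 → AX ¬try2, so AG fails at st0.
st0 ∉ Sat(AG (crit2 → AX ¬try2)).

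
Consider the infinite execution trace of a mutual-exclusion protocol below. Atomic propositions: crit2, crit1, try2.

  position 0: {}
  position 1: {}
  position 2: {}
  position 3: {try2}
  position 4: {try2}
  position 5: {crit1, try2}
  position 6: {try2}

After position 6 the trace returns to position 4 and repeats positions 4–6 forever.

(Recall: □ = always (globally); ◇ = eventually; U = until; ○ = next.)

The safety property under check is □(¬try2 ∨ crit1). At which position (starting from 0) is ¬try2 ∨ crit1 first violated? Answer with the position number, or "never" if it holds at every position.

Check ¬try2 ∨ crit1 at each position in order: 0 ✓, 1 ✓, 2 ✓.
At position 3 the labels are {try2}, so ¬try2 ∨ crit1 is false there. This is the first violation.

3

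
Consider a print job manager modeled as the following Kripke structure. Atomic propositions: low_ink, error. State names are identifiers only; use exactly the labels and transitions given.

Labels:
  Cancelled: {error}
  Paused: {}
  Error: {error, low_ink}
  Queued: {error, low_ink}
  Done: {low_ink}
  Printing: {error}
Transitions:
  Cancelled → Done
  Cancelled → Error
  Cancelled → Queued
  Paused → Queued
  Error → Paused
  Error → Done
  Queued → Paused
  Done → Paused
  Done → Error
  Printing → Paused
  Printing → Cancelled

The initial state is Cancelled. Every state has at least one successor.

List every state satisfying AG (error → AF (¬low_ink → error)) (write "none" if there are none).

States satisfying error → AF (¬low_ink → error): {Cancelled, Paused, Error, Queued, Done, Printing}.
States satisfying AG (error → AF (¬low_ink → error)): {Cancelled, Paused, Error, Queued, Done, Printing}.

{Cancelled, Paused, Error, Queued, Done, Printing}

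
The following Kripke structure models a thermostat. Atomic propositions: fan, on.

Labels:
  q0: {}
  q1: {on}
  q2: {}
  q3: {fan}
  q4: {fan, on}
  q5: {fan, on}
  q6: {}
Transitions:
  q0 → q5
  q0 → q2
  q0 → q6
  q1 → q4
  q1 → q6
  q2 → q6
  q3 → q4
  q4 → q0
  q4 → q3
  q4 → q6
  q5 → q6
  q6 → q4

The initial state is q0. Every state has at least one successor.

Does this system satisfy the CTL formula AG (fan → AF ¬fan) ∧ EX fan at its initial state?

States satisfying fan → AF ¬fan: {q0, q1, q2, q5, q6}.
States satisfying AG (fan → AF ¬fan): ∅.
States satisfying fan: {q3, q4, q5}.
States satisfying EX fan: {q0, q1, q3, q4, q6}.
States satisfying AG (fan → AF ¬fan) ∧ EX fan: ∅.
q0 ∉ Sat(AG (fan → AF ¬fan) ∧ EX fan).

No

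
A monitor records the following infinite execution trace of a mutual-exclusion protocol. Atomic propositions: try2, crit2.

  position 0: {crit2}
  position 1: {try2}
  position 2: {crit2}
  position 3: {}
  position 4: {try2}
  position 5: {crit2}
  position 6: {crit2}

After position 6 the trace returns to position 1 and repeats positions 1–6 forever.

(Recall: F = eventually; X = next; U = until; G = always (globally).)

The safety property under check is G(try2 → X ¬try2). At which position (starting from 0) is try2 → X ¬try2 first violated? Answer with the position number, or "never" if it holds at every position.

never

try2 → X ¬try2 holds at every position 0..6, and those are all the positions the trace ever visits, so the invariant G(try2 → X ¬try2) is never violated.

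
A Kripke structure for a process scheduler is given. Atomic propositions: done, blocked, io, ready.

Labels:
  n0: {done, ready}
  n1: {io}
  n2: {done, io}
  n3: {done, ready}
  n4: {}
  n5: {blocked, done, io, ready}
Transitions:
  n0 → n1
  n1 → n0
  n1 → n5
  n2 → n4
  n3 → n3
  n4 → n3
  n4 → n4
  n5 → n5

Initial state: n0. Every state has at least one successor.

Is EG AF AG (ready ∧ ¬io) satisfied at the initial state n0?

No

States satisfying AF AG (ready ∧ ¬io): {n3}.
States satisfying EG AF AG (ready ∧ ¬io): {n3}.
No suitable path/successor from n0 witnesses the formula.
n0 ∉ Sat(EG AF AG (ready ∧ ¬io)).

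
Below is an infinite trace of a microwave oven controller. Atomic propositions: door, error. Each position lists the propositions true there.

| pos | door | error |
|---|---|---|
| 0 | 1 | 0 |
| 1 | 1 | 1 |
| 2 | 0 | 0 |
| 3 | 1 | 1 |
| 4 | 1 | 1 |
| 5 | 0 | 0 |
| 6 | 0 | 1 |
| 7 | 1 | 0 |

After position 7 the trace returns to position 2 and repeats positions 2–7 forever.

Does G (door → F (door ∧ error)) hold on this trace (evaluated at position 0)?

door → F (door ∧ error) holds at every position 0..7, and those are all positions ever visited, so G (door → F (door ∧ error)) holds.
Positions where door holds: 0, 1, 3, 4, 7.
Check F (door ∧ error) at each: 0→ok, 1→ok, 3→ok, 4→ok, 7→ok.

Holds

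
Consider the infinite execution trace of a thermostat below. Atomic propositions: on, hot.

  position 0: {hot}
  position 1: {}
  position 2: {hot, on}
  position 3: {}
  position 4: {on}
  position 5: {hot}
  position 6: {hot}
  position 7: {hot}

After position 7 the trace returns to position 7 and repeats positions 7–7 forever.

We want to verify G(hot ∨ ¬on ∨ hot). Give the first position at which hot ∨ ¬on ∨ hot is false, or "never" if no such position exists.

Check hot ∨ ¬on ∨ hot at each position in order: 0 ✓, 1 ✓, 2 ✓, 3 ✓.
At position 4 the labels are {on}, so hot ∨ ¬on ∨ hot is false there. This is the first violation.

4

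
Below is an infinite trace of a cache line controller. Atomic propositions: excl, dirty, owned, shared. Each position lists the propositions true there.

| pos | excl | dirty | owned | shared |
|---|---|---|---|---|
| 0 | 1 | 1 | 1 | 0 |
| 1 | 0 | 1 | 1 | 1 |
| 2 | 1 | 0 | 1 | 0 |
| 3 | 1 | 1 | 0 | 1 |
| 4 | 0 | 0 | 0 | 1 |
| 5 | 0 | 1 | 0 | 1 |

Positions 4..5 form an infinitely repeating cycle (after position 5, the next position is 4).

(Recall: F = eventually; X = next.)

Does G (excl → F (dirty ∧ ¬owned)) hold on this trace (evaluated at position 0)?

excl → F (dirty ∧ ¬owned) holds at every position 0..5, and those are all positions ever visited, so G (excl → F (dirty ∧ ¬owned)) holds.
Positions where excl holds: 0, 2, 3.
Check F (dirty ∧ ¬owned) at each: 0→ok, 2→ok, 3→ok.

Yes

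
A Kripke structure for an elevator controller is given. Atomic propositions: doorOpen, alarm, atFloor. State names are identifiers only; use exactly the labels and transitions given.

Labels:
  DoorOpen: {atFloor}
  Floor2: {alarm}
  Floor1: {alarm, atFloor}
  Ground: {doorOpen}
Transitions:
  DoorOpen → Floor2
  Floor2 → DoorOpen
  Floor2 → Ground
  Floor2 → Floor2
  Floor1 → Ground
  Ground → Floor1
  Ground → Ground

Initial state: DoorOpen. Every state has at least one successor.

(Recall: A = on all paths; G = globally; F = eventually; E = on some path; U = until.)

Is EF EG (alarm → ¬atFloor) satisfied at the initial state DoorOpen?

Satisfied

States satisfying EG (alarm → ¬atFloor): {DoorOpen, Floor2, Ground}.
States satisfying EF EG (alarm → ¬atFloor): {DoorOpen, Floor2, Floor1, Ground}.
Some path from DoorOpen reaches a state where EG (alarm → ¬atFloor) holds.
DoorOpen ∈ Sat(EF EG (alarm → ¬atFloor)).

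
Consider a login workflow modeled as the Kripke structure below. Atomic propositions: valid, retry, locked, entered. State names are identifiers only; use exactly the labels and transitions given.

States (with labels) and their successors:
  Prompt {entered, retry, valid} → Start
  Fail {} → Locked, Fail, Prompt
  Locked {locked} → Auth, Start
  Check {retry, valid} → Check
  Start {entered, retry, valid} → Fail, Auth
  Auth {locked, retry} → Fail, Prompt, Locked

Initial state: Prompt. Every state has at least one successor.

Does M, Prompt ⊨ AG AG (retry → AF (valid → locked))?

States satisfying AG (retry → AF (valid → locked)): {Prompt, Fail, Locked, Start, Auth}.
States satisfying AG AG (retry → AF (valid → locked)): {Prompt, Fail, Locked, Start, Auth}.
Every state reachable from Prompt satisfies AG (retry → AF (valid → locked)).
Prompt ∈ Sat(AG AG (retry → AF (valid → locked))).

Yes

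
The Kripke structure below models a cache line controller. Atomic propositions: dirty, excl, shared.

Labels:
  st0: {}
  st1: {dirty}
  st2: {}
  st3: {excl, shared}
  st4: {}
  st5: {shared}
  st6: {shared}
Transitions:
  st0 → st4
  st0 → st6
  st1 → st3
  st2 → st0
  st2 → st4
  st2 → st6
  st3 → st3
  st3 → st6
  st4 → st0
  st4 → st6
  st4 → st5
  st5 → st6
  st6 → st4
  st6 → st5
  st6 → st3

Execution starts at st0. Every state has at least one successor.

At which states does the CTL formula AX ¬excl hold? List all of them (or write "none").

{st0, st2, st4, st5}

States satisfying ¬excl: {st0, st1, st2, st4, st5, st6}.
States satisfying AX ¬excl: {st0, st2, st4, st5}.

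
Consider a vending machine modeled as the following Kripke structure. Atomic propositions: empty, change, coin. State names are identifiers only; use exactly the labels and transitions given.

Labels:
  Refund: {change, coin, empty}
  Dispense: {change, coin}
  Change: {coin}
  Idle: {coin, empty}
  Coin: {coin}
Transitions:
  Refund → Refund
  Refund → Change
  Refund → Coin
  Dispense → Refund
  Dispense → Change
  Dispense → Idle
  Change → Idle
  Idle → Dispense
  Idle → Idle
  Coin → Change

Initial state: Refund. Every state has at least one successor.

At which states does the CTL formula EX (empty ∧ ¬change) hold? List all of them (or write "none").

States satisfying empty ∧ ¬change: {Idle}.
States satisfying EX (empty ∧ ¬change): {Dispense, Change, Idle}.

{Dispense, Change, Idle}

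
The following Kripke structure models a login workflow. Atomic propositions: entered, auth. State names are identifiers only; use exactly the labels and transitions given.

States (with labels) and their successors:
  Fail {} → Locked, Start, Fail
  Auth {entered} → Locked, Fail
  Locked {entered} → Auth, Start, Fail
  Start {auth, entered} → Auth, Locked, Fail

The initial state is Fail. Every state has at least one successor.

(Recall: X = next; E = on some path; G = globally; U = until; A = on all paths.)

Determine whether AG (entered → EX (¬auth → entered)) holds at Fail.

States satisfying entered → EX (¬auth → entered): {Fail, Auth, Locked, Start}.
States satisfying AG (entered → EX (¬auth → entered)): {Fail, Auth, Locked, Start}.
Every state reachable from Fail satisfies entered → EX (¬auth → entered).
Fail ∈ Sat(AG (entered → EX (¬auth → entered))).

Holds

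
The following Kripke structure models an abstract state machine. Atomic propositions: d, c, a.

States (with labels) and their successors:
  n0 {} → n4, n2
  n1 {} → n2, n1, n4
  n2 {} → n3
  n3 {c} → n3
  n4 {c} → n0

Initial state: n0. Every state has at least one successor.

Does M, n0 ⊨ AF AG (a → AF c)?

States satisfying AG (a → AF c): {n0, n1, n2, n3, n4}.
States satisfying AF AG (a → AF c): {n0, n1, n2, n3, n4}.
n0 ∈ Sat(AF AG (a → AF c)).

Holds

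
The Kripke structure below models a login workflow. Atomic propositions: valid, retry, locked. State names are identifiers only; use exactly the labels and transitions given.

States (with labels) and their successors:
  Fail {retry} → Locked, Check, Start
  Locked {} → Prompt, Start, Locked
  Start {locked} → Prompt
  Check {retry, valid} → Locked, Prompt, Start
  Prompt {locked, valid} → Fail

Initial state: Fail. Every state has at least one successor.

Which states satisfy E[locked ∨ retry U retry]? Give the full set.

States satisfying locked ∨ retry: {Fail, Start, Check, Prompt}.
States satisfying retry: {Fail, Check}.
States satisfying E[locked ∨ retry U retry]: {Fail, Start, Check, Prompt}.

{Fail, Start, Check, Prompt}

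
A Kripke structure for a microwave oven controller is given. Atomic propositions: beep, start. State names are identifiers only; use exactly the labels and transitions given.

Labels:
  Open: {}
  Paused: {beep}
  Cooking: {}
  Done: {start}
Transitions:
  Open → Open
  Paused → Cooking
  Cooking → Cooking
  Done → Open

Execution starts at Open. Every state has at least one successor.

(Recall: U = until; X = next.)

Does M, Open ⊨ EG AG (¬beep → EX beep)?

States satisfying AG (¬beep → EX beep): ∅.
States satisfying EG AG (¬beep → EX beep): ∅.
No suitable path/successor from Open witnesses the formula.
Open ∉ Sat(EG AG (¬beep → EX beep)).

Does not hold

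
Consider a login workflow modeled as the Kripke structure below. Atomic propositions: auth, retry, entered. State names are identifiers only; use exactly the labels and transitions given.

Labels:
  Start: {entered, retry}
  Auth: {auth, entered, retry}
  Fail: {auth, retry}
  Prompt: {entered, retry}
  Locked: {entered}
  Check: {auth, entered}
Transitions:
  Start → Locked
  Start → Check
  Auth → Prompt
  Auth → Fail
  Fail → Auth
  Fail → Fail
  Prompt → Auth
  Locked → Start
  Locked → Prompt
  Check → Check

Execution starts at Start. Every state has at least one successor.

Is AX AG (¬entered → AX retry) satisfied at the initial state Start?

Yes

States satisfying AG (¬entered → AX retry): {Start, Auth, Fail, Prompt, Locked, Check}.
States satisfying AX AG (¬entered → AX retry): {Start, Auth, Fail, Prompt, Locked, Check}.
Start ∈ Sat(AX AG (¬entered → AX retry)).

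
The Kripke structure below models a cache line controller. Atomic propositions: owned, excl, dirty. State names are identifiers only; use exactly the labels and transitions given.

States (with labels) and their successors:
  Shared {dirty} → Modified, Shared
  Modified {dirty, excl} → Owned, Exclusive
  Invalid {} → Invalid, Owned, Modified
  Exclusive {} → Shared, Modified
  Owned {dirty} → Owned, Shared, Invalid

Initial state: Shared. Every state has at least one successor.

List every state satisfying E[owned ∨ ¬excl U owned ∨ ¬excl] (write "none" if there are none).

{Shared, Invalid, Exclusive, Owned}

States satisfying owned ∨ ¬excl: {Shared, Invalid, Exclusive, Owned}.
States satisfying E[owned ∨ ¬excl U owned ∨ ¬excl]: {Shared, Invalid, Exclusive, Owned}.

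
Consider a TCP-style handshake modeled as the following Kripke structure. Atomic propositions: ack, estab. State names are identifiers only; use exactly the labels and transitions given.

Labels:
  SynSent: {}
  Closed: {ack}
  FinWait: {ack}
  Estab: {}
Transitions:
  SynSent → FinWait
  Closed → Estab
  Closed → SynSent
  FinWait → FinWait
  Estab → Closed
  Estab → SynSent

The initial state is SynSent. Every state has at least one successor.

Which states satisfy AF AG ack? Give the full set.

{SynSent, FinWait}

States satisfying AG ack: {FinWait}.
States satisfying AF AG ack: {SynSent, FinWait}.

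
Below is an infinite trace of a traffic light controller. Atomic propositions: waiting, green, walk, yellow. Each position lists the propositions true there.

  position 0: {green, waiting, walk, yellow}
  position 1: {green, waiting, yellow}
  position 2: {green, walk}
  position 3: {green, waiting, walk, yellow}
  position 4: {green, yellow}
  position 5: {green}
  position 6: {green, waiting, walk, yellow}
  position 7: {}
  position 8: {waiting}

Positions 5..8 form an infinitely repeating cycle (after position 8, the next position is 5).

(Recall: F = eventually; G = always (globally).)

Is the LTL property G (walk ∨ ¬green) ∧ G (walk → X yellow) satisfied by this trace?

Does not hold

walk ∨ ¬green must hold at every position from 0 onward. It fails at position 1, so G (walk ∨ ¬green) is false.
walk → X yellow must hold at every position from 0 onward. It fails at position 6, so G (walk → X yellow) is false.
Positions where walk holds: 0, 2, 3, 6.
Check X yellow at each: 0→ok, 2→ok, 3→ok, 6→fails.
At position 0: G (walk ∨ ¬green) is false; G (walk → X yellow) is false; so G (walk ∨ ¬green) ∧ G (walk → X yellow) is false.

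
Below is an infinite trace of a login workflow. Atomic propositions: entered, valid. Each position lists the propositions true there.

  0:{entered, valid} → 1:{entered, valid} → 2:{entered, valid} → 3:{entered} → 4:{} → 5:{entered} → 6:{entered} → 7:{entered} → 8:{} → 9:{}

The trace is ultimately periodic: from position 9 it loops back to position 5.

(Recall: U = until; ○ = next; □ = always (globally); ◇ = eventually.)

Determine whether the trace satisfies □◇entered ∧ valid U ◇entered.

Satisfied

◇entered holds at every position 0..9, and those are all positions ever visited, so □◇entered holds.
Walking from position 0: ◇entered first holds at position 0, and valid holds at every earlier position along the way, so valid U ◇entered holds.
At position 0: □◇entered is true; valid U ◇entered is true; so □◇entered ∧ valid U ◇entered is true.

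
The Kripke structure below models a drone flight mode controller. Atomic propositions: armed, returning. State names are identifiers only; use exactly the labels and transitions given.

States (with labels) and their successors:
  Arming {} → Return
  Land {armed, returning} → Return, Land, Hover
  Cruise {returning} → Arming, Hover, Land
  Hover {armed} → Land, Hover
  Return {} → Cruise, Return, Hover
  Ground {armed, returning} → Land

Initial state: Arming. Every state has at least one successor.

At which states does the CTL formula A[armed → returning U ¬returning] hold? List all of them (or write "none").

States satisfying armed → returning: {Arming, Land, Cruise, Return, Ground}.
States satisfying ¬returning: {Arming, Hover, Return}.
States satisfying A[armed → returning U ¬returning]: {Arming, Hover, Return}.

{Arming, Hover, Return}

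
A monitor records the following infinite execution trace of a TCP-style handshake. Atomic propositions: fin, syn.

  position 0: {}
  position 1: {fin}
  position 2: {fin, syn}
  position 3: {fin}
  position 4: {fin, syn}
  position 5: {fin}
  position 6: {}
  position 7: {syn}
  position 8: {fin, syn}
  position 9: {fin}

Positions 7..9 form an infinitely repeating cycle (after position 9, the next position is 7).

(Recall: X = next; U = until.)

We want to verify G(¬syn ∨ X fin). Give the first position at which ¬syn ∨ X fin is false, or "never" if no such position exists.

never

¬syn ∨ X fin holds at every position 0..9, and those are all the positions the trace ever visits, so the invariant G(¬syn ∨ X fin) is never violated.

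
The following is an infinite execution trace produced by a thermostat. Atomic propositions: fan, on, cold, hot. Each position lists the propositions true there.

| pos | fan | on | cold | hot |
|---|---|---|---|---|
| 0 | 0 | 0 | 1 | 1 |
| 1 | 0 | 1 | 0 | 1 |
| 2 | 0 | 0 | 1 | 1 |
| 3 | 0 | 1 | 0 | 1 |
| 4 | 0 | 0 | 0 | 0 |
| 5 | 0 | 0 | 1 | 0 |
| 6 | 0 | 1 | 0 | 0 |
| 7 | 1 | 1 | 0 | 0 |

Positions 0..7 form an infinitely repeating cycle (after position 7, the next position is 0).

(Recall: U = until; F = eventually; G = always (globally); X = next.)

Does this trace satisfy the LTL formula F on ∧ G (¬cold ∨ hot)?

on holds at position 1, which is reachable from 0, so F on holds.
¬cold ∨ hot must hold at every position from 0 onward. It fails at position 5, so G (¬cold ∨ hot) is false.
At position 0: F on is true; G (¬cold ∨ hot) is false; so F on ∧ G (¬cold ∨ hot) is false.

No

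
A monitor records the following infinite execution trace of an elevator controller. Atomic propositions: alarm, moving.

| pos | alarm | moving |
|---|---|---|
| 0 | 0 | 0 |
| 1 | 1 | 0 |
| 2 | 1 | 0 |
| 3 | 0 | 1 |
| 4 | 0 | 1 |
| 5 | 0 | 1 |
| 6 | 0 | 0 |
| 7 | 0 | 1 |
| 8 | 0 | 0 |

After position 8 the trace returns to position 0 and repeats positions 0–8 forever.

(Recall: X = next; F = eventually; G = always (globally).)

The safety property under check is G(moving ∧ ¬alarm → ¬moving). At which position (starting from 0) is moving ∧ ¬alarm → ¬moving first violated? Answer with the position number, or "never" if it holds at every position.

Check moving ∧ ¬alarm → ¬moving at each position in order: 0 ✓, 1 ✓, 2 ✓.
At position 3 the labels are {moving}, so moving ∧ ¬alarm → ¬moving is false there. This is the first violation.

3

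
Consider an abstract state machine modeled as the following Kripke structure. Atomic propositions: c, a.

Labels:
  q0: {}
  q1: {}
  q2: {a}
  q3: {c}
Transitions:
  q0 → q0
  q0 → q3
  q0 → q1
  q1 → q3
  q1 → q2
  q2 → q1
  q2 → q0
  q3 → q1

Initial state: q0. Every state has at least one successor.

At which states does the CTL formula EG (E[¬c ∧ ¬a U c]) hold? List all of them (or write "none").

States satisfying E[¬c ∧ ¬a U c]: {q0, q1, q3}.
States satisfying EG (E[¬c ∧ ¬a U c]): {q0, q1, q3}.

{q0, q1, q3}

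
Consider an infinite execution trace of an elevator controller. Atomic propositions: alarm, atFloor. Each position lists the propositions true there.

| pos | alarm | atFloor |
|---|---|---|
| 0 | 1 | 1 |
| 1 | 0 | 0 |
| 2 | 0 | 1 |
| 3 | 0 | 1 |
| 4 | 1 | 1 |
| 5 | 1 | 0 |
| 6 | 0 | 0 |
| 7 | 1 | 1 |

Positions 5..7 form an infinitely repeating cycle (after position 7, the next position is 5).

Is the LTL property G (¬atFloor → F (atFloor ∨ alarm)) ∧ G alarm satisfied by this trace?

No

¬atFloor → F (atFloor ∨ alarm) holds at every position 0..7, and those are all positions ever visited, so G (¬atFloor → F (atFloor ∨ alarm)) holds.
Positions where ¬atFloor holds: 1, 5, 6.
Check F (atFloor ∨ alarm) at each: 1→ok, 5→ok, 6→ok.
alarm must hold at every position from 0 onward. It fails at position 1, so G alarm is false.
At position 0: G (¬atFloor → F (atFloor ∨ alarm)) is true; G alarm is false; so G (¬atFloor → F (atFloor ∨ alarm)) ∧ G alarm is false.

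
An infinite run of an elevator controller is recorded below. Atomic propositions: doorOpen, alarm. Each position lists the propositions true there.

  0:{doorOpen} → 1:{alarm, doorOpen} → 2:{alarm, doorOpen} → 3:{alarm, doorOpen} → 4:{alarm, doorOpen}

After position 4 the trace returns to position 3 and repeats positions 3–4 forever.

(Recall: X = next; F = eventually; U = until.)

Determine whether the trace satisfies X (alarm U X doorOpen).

The position after 0 is 1; alarm U X doorOpen is true there.

Satisfied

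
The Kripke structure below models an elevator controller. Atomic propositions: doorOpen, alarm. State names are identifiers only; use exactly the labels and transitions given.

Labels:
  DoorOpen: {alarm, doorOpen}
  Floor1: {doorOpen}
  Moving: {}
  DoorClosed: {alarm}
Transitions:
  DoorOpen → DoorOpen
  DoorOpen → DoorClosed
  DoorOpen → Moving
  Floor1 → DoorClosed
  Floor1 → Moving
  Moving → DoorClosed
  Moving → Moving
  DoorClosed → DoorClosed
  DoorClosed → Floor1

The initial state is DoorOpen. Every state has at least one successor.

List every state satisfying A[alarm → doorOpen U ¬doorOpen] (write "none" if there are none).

{Floor1, Moving, DoorClosed}

States satisfying alarm → doorOpen: {DoorOpen, Floor1, Moving}.
States satisfying ¬doorOpen: {Moving, DoorClosed}.
States satisfying A[alarm → doorOpen U ¬doorOpen]: {Floor1, Moving, DoorClosed}.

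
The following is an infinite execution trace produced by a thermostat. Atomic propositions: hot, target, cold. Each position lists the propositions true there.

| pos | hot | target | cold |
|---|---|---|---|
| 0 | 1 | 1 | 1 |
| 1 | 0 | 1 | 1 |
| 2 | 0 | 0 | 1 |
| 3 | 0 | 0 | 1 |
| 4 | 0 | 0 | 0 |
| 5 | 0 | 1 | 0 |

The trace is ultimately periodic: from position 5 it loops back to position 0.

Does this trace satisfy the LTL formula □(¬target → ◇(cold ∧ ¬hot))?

Satisfied

¬target → ◇(cold ∧ ¬hot) holds at every position 0..5, and those are all positions ever visited, so □(¬target → ◇(cold ∧ ¬hot)) holds.
Positions where ¬target holds: 2, 3, 4.
Check ◇(cold ∧ ¬hot) at each: 2→ok, 3→ok, 4→ok.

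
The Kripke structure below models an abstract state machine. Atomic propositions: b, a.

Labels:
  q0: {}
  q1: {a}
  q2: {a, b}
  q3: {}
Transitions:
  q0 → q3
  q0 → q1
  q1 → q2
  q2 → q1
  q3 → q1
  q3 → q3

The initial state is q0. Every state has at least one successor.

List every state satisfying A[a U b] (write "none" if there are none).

States satisfying a: {q1, q2}.
States satisfying b: {q2}.
States satisfying A[a U b]: {q1, q2}.

{q1, q2}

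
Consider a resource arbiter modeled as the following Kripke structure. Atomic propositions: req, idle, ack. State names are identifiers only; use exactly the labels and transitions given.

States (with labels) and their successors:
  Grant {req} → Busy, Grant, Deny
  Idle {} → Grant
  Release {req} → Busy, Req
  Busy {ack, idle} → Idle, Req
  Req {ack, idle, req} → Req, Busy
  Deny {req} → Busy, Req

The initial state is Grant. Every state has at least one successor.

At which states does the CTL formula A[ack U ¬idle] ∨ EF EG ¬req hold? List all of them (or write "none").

States satisfying ack: {Busy, Req}.
States satisfying ¬idle: {Grant, Idle, Release, Deny}.
States satisfying A[ack U ¬idle]: {Grant, Idle, Release, Deny}.
States satisfying EG ¬req: ∅.
States satisfying EF EG ¬req: ∅.
States satisfying A[ack U ¬idle] ∨ EF EG ¬req: {Grant, Idle, Release, Deny}.

{Grant, Idle, Release, Deny}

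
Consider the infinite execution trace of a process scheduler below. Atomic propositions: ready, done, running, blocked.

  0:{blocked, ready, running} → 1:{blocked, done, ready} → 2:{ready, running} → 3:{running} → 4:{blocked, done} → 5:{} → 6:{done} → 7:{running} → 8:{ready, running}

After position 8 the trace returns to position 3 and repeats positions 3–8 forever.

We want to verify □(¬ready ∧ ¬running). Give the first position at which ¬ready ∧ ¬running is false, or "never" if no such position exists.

At position 0 the labels are {blocked, ready, running}, so ¬ready ∧ ¬running is false there. This is the first violation.

0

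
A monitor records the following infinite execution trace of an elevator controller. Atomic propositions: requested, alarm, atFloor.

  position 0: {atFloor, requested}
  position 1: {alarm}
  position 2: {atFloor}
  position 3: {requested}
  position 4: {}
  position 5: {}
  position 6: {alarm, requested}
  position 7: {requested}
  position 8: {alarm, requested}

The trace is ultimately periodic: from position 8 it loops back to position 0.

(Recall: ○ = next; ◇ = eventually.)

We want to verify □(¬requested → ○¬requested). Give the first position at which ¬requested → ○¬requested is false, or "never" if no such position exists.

Check ¬requested → ○¬requested at each position in order: 0 ✓, 1 ✓.
At position 2 the labels are {atFloor} and the next position 3 has {requested}, so ¬requested → ○¬requested is false there. This is the first violation.

2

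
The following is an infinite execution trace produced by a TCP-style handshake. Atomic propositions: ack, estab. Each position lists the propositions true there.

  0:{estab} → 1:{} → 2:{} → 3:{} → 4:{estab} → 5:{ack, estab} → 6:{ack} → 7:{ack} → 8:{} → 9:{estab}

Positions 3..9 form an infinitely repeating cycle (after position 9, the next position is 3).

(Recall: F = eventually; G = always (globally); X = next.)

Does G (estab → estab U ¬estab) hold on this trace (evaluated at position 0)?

estab → estab U ¬estab holds at every position 0..9, and those are all positions ever visited, so G (estab → estab U ¬estab) holds.
Positions where estab holds: 0, 4, 5, 9.
Check estab U ¬estab at each: 0→ok, 4→ok, 5→ok, 9→ok.

Satisfied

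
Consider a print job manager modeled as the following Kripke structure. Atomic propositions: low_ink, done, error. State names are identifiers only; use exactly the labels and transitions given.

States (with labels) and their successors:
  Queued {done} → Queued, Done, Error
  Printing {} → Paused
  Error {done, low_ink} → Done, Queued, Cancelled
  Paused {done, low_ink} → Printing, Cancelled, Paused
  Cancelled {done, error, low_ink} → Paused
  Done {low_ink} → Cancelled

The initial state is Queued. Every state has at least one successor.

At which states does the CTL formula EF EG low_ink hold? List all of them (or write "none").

{Queued, Printing, Error, Paused, Cancelled, Done}

States satisfying EG low_ink: {Error, Paused, Cancelled, Done}.
States satisfying EF EG low_ink: {Queued, Printing, Error, Paused, Cancelled, Done}.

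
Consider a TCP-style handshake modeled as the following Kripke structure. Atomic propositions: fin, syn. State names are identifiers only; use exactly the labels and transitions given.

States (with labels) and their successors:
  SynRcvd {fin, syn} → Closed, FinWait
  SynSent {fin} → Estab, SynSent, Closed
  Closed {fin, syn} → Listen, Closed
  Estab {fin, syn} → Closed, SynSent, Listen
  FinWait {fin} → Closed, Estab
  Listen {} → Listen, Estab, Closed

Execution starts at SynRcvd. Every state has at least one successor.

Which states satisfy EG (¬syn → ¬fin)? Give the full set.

{SynRcvd, Closed, Estab, Listen}

States satisfying ¬syn → ¬fin: {SynRcvd, Closed, Estab, Listen}.
States satisfying EG (¬syn → ¬fin): {SynRcvd, Closed, Estab, Listen}.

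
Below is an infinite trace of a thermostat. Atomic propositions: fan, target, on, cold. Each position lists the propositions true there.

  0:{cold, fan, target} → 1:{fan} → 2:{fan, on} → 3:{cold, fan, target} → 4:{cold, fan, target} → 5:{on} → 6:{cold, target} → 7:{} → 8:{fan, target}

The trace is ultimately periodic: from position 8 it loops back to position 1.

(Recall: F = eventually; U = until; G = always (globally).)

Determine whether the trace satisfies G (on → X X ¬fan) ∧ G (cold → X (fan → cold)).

Does not hold

on → X X ¬fan must hold at every position from 0 onward. It fails at position 2, so G (on → X X ¬fan) is false.
Positions where on holds: 2, 5.
Check X X ¬fan at each: 2→fails, 5→ok.
cold → X (fan → cold) must hold at every position from 0 onward. It fails at position 0, so G (cold → X (fan → cold)) is false.
Positions where cold holds: 0, 3, 4, 6.
Check X (fan → cold) at each: 0→fails, 3→ok, 4→ok, 6→ok.
At position 0: G (on → X X ¬fan) is false; G (cold → X (fan → cold)) is false; so G (on → X X ¬fan) ∧ G (cold → X (fan → cold)) is false.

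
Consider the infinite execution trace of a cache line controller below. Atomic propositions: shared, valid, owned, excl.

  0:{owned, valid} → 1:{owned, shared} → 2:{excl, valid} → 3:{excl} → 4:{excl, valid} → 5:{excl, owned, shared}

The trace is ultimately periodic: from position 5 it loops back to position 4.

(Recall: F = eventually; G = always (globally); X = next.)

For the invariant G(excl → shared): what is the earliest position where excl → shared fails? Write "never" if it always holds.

2

Check excl → shared at each position in order: 0 ✓, 1 ✓.
At position 2 the labels are {excl, valid}, so excl → shared is false there. This is the first violation.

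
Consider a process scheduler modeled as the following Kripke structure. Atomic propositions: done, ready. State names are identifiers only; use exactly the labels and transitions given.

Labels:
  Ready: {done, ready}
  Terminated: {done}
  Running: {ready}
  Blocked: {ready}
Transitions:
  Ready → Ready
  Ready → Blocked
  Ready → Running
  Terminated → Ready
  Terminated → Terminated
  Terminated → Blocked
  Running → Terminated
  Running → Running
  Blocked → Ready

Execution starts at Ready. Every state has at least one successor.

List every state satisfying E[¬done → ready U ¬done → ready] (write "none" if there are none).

States satisfying ¬done → ready: {Ready, Terminated, Running, Blocked}.
States satisfying E[¬done → ready U ¬done → ready]: {Ready, Terminated, Running, Blocked}.

{Ready, Terminated, Running, Blocked}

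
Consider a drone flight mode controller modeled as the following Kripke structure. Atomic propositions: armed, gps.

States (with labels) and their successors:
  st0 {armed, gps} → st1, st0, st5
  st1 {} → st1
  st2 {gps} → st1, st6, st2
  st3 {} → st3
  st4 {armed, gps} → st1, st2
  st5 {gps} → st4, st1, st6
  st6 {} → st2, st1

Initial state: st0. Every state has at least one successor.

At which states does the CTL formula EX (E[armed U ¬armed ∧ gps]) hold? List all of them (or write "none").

States satisfying E[armed U ¬armed ∧ gps]: {st0, st2, st4, st5}.
States satisfying EX (E[armed U ¬armed ∧ gps]): {st0, st2, st4, st5, st6}.

{st0, st2, st4, st5, st6}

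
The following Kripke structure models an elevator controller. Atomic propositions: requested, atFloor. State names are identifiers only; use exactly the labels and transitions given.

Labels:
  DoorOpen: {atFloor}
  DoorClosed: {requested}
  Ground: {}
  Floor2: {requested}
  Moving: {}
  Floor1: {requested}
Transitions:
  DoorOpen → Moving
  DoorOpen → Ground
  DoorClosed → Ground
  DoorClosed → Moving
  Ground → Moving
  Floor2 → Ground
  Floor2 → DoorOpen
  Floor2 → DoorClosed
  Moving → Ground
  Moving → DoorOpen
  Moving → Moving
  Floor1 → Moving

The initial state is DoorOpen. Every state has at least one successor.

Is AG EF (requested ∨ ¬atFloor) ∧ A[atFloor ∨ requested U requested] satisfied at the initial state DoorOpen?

States satisfying EF (requested ∨ ¬atFloor): {DoorOpen, DoorClosed, Ground, Floor2, Moving, Floor1}.
States satisfying AG EF (requested ∨ ¬atFloor): {DoorOpen, DoorClosed, Ground, Floor2, Moving, Floor1}.
States satisfying atFloor ∨ requested: {DoorOpen, DoorClosed, Floor2, Floor1}.
States satisfying requested: {DoorClosed, Floor2, Floor1}.
States satisfying A[atFloor ∨ requested U requested]: {DoorClosed, Floor2, Floor1}.
States satisfying AG EF (requested ∨ ¬atFloor) ∧ A[atFloor ∨ requested U requested]: {DoorClosed, Floor2, Floor1}.
DoorOpen ∉ Sat(AG EF (requested ∨ ¬atFloor) ∧ A[atFloor ∨ requested U requested]).

No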